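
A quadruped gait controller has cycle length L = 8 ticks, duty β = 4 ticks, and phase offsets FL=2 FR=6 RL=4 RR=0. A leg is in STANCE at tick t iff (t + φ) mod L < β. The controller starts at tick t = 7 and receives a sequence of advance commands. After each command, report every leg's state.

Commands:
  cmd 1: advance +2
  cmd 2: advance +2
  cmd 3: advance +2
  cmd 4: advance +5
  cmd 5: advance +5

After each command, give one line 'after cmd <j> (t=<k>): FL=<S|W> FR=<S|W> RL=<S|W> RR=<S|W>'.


after cmd 1 (t=9): FL=S FR=W RL=W RR=S
after cmd 2 (t=11): FL=W FR=S RL=W RR=S
after cmd 3 (t=13): FL=W FR=S RL=S RR=W
after cmd 4 (t=18): FL=W FR=S RL=W RR=S
after cmd 5 (t=23): FL=S FR=W RL=S RR=W

start t=7: FL=S FR=W RL=S RR=W
cmd 1: advance +2 → t=9, phase=(3,7,5,1) → FL=S FR=W RL=W RR=S
cmd 2: advance +2 → t=11, phase=(5,1,7,3) → FL=W FR=S RL=W RR=S
cmd 3: advance +2 → t=13, phase=(7,3,1,5) → FL=W FR=S RL=S RR=W
cmd 4: advance +5 → t=18, phase=(4,0,6,2) → FL=W FR=S RL=W RR=S
cmd 5: advance +5 → t=23, phase=(1,5,3,7) → FL=S FR=W RL=S RR=W


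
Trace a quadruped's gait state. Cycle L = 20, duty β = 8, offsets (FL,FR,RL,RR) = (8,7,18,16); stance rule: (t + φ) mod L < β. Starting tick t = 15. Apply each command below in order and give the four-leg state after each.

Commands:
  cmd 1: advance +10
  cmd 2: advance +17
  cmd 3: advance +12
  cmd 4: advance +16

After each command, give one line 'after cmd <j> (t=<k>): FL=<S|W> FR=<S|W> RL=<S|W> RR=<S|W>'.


start t=15: FL=S FR=S RL=W RR=W
cmd 1: advance +10 → t=25, phase=(13,12,3,1) → FL=W FR=W RL=S RR=S
cmd 2: advance +17 → t=42, phase=(10,9,0,18) → FL=W FR=W RL=S RR=W
cmd 3: advance +12 → t=54, phase=(2,1,12,10) → FL=S FR=S RL=W RR=W
cmd 4: advance +16 → t=70, phase=(18,17,8,6) → FL=W FR=W RL=W RR=S

after cmd 1 (t=25): FL=W FR=W RL=S RR=S
after cmd 2 (t=42): FL=W FR=W RL=S RR=W
after cmd 3 (t=54): FL=S FR=S RL=W RR=W
after cmd 4 (t=70): FL=W FR=W RL=W RR=S


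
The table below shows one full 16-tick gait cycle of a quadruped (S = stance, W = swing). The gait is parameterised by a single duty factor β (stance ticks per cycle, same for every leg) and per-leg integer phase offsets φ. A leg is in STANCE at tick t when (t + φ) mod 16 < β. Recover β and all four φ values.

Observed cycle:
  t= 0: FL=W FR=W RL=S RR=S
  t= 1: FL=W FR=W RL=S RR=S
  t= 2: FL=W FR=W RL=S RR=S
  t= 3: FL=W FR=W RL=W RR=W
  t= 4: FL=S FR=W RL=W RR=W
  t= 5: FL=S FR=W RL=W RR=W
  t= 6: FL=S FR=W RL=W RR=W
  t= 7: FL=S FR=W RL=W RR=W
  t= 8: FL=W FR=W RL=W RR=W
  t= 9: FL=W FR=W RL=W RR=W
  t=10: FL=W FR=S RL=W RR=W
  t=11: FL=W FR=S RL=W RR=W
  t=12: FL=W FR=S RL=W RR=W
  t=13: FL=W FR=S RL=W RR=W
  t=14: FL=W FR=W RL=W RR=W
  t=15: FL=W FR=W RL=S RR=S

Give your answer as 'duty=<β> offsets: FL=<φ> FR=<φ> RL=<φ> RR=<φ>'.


duty=4 offsets: FL=12 FR=6 RL=1 RR=1

duty β = stance ticks per leg = 4
FL: stance ticks = 4; W→S at t=4 → φ=12
FR: stance ticks = 4; W→S at t=10 → φ=6
RL: stance ticks = 4; W→S at t=15 → φ=1
RR: stance ticks = 4; W→S at t=15 → φ=1


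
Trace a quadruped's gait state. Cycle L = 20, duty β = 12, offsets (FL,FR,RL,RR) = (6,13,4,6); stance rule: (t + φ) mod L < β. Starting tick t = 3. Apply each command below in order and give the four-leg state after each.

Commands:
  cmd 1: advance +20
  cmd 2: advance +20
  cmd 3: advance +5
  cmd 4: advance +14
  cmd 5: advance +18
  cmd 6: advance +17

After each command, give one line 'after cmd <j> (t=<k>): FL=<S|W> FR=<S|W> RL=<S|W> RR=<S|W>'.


after cmd 1 (t=23): FL=S FR=W RL=S RR=S
after cmd 2 (t=43): FL=S FR=W RL=S RR=S
after cmd 3 (t=48): FL=W FR=S RL=W RR=W
after cmd 4 (t=62): FL=S FR=W RL=S RR=S
after cmd 5 (t=80): FL=S FR=W RL=S RR=S
after cmd 6 (t=97): FL=S FR=S RL=S RR=S

start t=3: FL=S FR=W RL=S RR=S
cmd 1: advance +20 → t=23, phase=(9,16,7,9) → FL=S FR=W RL=S RR=S
cmd 2: advance +20 → t=43, phase=(9,16,7,9) → FL=S FR=W RL=S RR=S
cmd 3: advance +5 → t=48, phase=(14,1,12,14) → FL=W FR=S RL=W RR=W
cmd 4: advance +14 → t=62, phase=(8,15,6,8) → FL=S FR=W RL=S RR=S
cmd 5: advance +18 → t=80, phase=(6,13,4,6) → FL=S FR=W RL=S RR=S
cmd 6: advance +17 → t=97, phase=(3,10,1,3) → FL=S FR=S RL=S RR=S


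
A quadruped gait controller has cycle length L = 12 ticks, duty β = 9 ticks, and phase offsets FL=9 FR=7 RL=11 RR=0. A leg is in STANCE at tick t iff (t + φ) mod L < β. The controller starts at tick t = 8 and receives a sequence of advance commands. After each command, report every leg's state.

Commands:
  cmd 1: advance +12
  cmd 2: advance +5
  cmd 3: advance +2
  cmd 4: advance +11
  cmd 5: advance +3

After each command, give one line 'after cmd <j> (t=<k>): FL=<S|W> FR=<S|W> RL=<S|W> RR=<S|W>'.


after cmd 1 (t=20): FL=S FR=S RL=S RR=S
after cmd 2 (t=25): FL=W FR=S RL=S RR=S
after cmd 3 (t=27): FL=S FR=W RL=S RR=S
after cmd 4 (t=38): FL=W FR=W RL=S RR=S
after cmd 5 (t=41): FL=S FR=S RL=S RR=S

start t=8: FL=S FR=S RL=S RR=S
cmd 1: advance +12 → t=20, phase=(5,3,7,8) → FL=S FR=S RL=S RR=S
cmd 2: advance +5 → t=25, phase=(10,8,0,1) → FL=W FR=S RL=S RR=S
cmd 3: advance +2 → t=27, phase=(0,10,2,3) → FL=S FR=W RL=S RR=S
cmd 4: advance +11 → t=38, phase=(11,9,1,2) → FL=W FR=W RL=S RR=S
cmd 5: advance +3 → t=41, phase=(2,0,4,5) → FL=S FR=S RL=S RR=S


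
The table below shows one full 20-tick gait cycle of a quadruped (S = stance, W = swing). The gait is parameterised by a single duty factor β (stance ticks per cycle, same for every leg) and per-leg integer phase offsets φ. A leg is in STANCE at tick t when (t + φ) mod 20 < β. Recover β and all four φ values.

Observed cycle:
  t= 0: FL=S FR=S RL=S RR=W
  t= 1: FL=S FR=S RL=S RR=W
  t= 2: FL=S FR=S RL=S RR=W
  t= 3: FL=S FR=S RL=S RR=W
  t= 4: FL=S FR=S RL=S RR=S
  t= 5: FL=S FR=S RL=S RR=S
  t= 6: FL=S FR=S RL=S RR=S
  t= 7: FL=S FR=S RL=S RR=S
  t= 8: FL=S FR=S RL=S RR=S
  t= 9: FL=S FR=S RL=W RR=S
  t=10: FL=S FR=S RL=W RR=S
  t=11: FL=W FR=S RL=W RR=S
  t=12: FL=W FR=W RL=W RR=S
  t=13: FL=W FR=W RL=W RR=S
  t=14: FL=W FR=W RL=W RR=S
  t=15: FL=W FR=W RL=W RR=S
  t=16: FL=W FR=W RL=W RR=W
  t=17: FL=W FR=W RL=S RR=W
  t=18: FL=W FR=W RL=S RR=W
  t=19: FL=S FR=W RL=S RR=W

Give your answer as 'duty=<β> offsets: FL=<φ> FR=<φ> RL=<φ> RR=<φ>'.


duty=12 offsets: FL=1 FR=0 RL=3 RR=16

duty β = stance ticks per leg = 12
FL: stance ticks = 12; W→S at t=19 → φ=1
FR: stance ticks = 12; W→S at t=0 → φ=0
RL: stance ticks = 12; W→S at t=17 → φ=3
RR: stance ticks = 12; W→S at t=4 → φ=16


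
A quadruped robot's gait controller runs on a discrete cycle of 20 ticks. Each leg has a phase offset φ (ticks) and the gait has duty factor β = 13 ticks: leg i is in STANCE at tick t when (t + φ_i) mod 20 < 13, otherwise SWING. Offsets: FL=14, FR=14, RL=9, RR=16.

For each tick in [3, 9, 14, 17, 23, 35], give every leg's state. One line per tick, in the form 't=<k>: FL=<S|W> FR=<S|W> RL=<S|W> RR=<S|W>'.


t=3: phase=(17,17,12,19) vs β=13 → FL=W FR=W RL=S RR=W
t=9: phase=(3,3,18,5) vs β=13 → FL=S FR=S RL=W RR=S
t=14: phase=(8,8,3,10) vs β=13 → FL=S FR=S RL=S RR=S
t=17: phase=(11,11,6,13) vs β=13 → FL=S FR=S RL=S RR=W
t=23: phase=(17,17,12,19) vs β=13 → FL=W FR=W RL=S RR=W
t=35: phase=(9,9,4,11) vs β=13 → FL=S FR=S RL=S RR=S

t=3: FL=W FR=W RL=S RR=W
t=9: FL=S FR=S RL=W RR=S
t=14: FL=S FR=S RL=S RR=S
t=17: FL=S FR=S RL=S RR=W
t=23: FL=W FR=W RL=S RR=W
t=35: FL=S FR=S RL=S RR=S


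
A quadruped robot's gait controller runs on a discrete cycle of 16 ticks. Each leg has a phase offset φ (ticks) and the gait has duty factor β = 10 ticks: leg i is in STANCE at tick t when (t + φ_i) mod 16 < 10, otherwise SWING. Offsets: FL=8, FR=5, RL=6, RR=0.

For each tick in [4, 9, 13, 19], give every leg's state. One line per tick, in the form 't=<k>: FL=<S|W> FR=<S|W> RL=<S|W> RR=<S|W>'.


t=4: phase=(12,9,10,4) vs β=10 → FL=W FR=S RL=W RR=S
t=9: phase=(1,14,15,9) vs β=10 → FL=S FR=W RL=W RR=S
t=13: phase=(5,2,3,13) vs β=10 → FL=S FR=S RL=S RR=W
t=19: phase=(11,8,9,3) vs β=10 → FL=W FR=S RL=S RR=S

t=4: FL=W FR=S RL=W RR=S
t=9: FL=S FR=W RL=W RR=S
t=13: FL=S FR=S RL=S RR=W
t=19: FL=W FR=S RL=S RR=S


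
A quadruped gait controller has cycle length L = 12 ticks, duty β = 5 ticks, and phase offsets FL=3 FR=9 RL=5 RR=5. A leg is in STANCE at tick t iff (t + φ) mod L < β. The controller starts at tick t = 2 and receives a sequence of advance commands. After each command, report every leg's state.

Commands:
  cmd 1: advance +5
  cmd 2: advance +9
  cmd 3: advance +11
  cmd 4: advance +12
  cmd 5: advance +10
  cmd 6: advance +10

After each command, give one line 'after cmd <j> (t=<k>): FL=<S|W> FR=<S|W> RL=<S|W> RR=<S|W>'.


start t=2: FL=W FR=W RL=W RR=W
cmd 1: advance +5 → t=7, phase=(10,4,0,0) → FL=W FR=S RL=S RR=S
cmd 2: advance +9 → t=16, phase=(7,1,9,9) → FL=W FR=S RL=W RR=W
cmd 3: advance +11 → t=27, phase=(6,0,8,8) → FL=W FR=S RL=W RR=W
cmd 4: advance +12 → t=39, phase=(6,0,8,8) → FL=W FR=S RL=W RR=W
cmd 5: advance +10 → t=49, phase=(4,10,6,6) → FL=S FR=W RL=W RR=W
cmd 6: advance +10 → t=59, phase=(2,8,4,4) → FL=S FR=W RL=S RR=S

after cmd 1 (t=7): FL=W FR=S RL=S RR=S
after cmd 2 (t=16): FL=W FR=S RL=W RR=W
after cmd 3 (t=27): FL=W FR=S RL=W RR=W
after cmd 4 (t=39): FL=W FR=S RL=W RR=W
after cmd 5 (t=49): FL=S FR=W RL=W RR=W
after cmd 6 (t=59): FL=S FR=W RL=S RR=S


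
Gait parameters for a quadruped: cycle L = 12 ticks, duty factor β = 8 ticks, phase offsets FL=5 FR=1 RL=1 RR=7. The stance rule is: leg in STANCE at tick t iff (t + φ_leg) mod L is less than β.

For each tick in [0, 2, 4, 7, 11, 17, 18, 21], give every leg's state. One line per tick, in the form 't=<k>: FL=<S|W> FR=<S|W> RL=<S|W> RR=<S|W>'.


t=0: FL=S FR=S RL=S RR=S
t=2: FL=S FR=S RL=S RR=W
t=4: FL=W FR=S RL=S RR=W
t=7: FL=S FR=W RL=W RR=S
t=11: FL=S FR=S RL=S RR=S
t=17: FL=W FR=S RL=S RR=S
t=18: FL=W FR=S RL=S RR=S
t=21: FL=S FR=W RL=W RR=S

t=0: phase=(5,1,1,7) vs β=8 → FL=S FR=S RL=S RR=S
t=2: phase=(7,3,3,9) vs β=8 → FL=S FR=S RL=S RR=W
t=4: phase=(9,5,5,11) vs β=8 → FL=W FR=S RL=S RR=W
t=7: phase=(0,8,8,2) vs β=8 → FL=S FR=W RL=W RR=S
t=11: phase=(4,0,0,6) vs β=8 → FL=S FR=S RL=S RR=S
t=17: phase=(10,6,6,0) vs β=8 → FL=W FR=S RL=S RR=S
t=18: phase=(11,7,7,1) vs β=8 → FL=W FR=S RL=S RR=S
t=21: phase=(2,10,10,4) vs β=8 → FL=S FR=W RL=W RR=S


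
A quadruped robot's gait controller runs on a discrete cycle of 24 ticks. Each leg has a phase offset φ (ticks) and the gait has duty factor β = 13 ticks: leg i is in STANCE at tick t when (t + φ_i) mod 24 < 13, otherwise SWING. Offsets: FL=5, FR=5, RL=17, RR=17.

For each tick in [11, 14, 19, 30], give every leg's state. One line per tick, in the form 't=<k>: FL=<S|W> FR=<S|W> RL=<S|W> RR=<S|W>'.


t=11: phase=(16,16,4,4) vs β=13 → FL=W FR=W RL=S RR=S
t=14: phase=(19,19,7,7) vs β=13 → FL=W FR=W RL=S RR=S
t=19: phase=(0,0,12,12) vs β=13 → FL=S FR=S RL=S RR=S
t=30: phase=(11,11,23,23) vs β=13 → FL=S FR=S RL=W RR=W

t=11: FL=W FR=W RL=S RR=S
t=14: FL=W FR=W RL=S RR=S
t=19: FL=S FR=S RL=S RR=S
t=30: FL=S FR=S RL=W RR=W


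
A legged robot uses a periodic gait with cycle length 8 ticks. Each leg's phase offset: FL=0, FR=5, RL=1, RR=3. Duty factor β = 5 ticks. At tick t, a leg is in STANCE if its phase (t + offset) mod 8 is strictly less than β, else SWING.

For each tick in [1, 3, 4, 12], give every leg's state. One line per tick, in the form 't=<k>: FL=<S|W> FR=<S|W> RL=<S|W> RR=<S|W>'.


t=1: FL=S FR=W RL=S RR=S
t=3: FL=S FR=S RL=S RR=W
t=4: FL=S FR=S RL=W RR=W
t=12: FL=S FR=S RL=W RR=W

t=1: phase=(1,6,2,4) vs β=5 → FL=S FR=W RL=S RR=S
t=3: phase=(3,0,4,6) vs β=5 → FL=S FR=S RL=S RR=W
t=4: phase=(4,1,5,7) vs β=5 → FL=S FR=S RL=W RR=W
t=12: phase=(4,1,5,7) vs β=5 → FL=S FR=S RL=W RR=W


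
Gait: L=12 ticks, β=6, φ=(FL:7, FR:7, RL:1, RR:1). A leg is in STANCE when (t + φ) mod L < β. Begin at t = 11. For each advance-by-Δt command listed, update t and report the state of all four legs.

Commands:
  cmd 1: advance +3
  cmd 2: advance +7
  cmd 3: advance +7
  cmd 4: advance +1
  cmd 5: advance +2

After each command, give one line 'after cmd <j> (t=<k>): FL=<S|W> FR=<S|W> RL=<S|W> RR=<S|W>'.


after cmd 1 (t=14): FL=W FR=W RL=S RR=S
after cmd 2 (t=21): FL=S FR=S RL=W RR=W
after cmd 3 (t=28): FL=W FR=W RL=S RR=S
after cmd 4 (t=29): FL=S FR=S RL=W RR=W
after cmd 5 (t=31): FL=S FR=S RL=W RR=W

start t=11: FL=W FR=W RL=S RR=S
cmd 1: advance +3 → t=14, phase=(9,9,3,3) → FL=W FR=W RL=S RR=S
cmd 2: advance +7 → t=21, phase=(4,4,10,10) → FL=S FR=S RL=W RR=W
cmd 3: advance +7 → t=28, phase=(11,11,5,5) → FL=W FR=W RL=S RR=S
cmd 4: advance +1 → t=29, phase=(0,0,6,6) → FL=S FR=S RL=W RR=W
cmd 5: advance +2 → t=31, phase=(2,2,8,8) → FL=S FR=S RL=W RR=W


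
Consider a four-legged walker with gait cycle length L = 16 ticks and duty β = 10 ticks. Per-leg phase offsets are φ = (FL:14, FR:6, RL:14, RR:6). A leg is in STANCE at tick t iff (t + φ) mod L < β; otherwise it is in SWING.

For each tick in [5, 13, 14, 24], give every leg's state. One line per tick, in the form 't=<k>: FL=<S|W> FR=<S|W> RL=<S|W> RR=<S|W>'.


t=5: phase=(3,11,3,11) vs β=10 → FL=S FR=W RL=S RR=W
t=13: phase=(11,3,11,3) vs β=10 → FL=W FR=S RL=W RR=S
t=14: phase=(12,4,12,4) vs β=10 → FL=W FR=S RL=W RR=S
t=24: phase=(6,14,6,14) vs β=10 → FL=S FR=W RL=S RR=W

t=5: FL=S FR=W RL=S RR=W
t=13: FL=W FR=S RL=W RR=S
t=14: FL=W FR=S RL=W RR=S
t=24: FL=S FR=W RL=S RR=W


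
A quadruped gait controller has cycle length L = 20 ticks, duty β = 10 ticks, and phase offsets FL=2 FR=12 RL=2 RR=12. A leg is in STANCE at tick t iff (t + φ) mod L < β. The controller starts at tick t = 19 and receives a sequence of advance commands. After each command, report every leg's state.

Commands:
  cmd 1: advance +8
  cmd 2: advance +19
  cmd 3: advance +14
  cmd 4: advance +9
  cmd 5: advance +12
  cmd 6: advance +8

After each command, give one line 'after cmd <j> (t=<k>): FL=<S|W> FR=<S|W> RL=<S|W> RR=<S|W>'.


start t=19: FL=S FR=W RL=S RR=W
cmd 1: advance +8 → t=27, phase=(9,19,9,19) → FL=S FR=W RL=S RR=W
cmd 2: advance +19 → t=46, phase=(8,18,8,18) → FL=S FR=W RL=S RR=W
cmd 3: advance +14 → t=60, phase=(2,12,2,12) → FL=S FR=W RL=S RR=W
cmd 4: advance +9 → t=69, phase=(11,1,11,1) → FL=W FR=S RL=W RR=S
cmd 5: advance +12 → t=81, phase=(3,13,3,13) → FL=S FR=W RL=S RR=W
cmd 6: advance +8 → t=89, phase=(11,1,11,1) → FL=W FR=S RL=W RR=S

after cmd 1 (t=27): FL=S FR=W RL=S RR=W
after cmd 2 (t=46): FL=S FR=W RL=S RR=W
after cmd 3 (t=60): FL=S FR=W RL=S RR=W
after cmd 4 (t=69): FL=W FR=S RL=W RR=S
after cmd 5 (t=81): FL=S FR=W RL=S RR=W
after cmd 6 (t=89): FL=W FR=S RL=W RR=S


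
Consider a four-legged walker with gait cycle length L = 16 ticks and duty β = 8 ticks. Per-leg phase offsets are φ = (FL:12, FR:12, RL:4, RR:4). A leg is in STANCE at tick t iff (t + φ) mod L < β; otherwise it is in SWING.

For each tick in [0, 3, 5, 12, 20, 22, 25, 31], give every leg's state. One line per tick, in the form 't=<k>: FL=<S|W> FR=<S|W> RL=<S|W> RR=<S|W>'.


t=0: phase=(12,12,4,4) vs β=8 → FL=W FR=W RL=S RR=S
t=3: phase=(15,15,7,7) vs β=8 → FL=W FR=W RL=S RR=S
t=5: phase=(1,1,9,9) vs β=8 → FL=S FR=S RL=W RR=W
t=12: phase=(8,8,0,0) vs β=8 → FL=W FR=W RL=S RR=S
t=20: phase=(0,0,8,8) vs β=8 → FL=S FR=S RL=W RR=W
t=22: phase=(2,2,10,10) vs β=8 → FL=S FR=S RL=W RR=W
t=25: phase=(5,5,13,13) vs β=8 → FL=S FR=S RL=W RR=W
t=31: phase=(11,11,3,3) vs β=8 → FL=W FR=W RL=S RR=S

t=0: FL=W FR=W RL=S RR=S
t=3: FL=W FR=W RL=S RR=S
t=5: FL=S FR=S RL=W RR=W
t=12: FL=W FR=W RL=S RR=S
t=20: FL=S FR=S RL=W RR=W
t=22: FL=S FR=S RL=W RR=W
t=25: FL=S FR=S RL=W RR=W
t=31: FL=W FR=W RL=S RR=S


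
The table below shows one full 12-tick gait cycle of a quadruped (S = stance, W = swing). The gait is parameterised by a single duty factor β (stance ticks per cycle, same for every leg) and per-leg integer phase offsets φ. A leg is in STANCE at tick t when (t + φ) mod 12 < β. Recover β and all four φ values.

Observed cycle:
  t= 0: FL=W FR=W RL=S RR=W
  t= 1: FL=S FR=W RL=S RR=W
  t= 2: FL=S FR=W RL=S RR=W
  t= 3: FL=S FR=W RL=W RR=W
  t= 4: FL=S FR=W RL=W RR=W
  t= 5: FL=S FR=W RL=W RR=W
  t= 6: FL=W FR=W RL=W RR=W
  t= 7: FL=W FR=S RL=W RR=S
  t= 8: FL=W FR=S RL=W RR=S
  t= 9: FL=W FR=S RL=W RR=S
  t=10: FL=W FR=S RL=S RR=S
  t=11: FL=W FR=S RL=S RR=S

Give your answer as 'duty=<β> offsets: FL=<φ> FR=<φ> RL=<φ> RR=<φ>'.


duty=5 offsets: FL=11 FR=5 RL=2 RR=5

duty β = stance ticks per leg = 5
FL: stance ticks = 5; W→S at t=1 → φ=11
FR: stance ticks = 5; W→S at t=7 → φ=5
RL: stance ticks = 5; W→S at t=10 → φ=2
RR: stance ticks = 5; W→S at t=7 → φ=5


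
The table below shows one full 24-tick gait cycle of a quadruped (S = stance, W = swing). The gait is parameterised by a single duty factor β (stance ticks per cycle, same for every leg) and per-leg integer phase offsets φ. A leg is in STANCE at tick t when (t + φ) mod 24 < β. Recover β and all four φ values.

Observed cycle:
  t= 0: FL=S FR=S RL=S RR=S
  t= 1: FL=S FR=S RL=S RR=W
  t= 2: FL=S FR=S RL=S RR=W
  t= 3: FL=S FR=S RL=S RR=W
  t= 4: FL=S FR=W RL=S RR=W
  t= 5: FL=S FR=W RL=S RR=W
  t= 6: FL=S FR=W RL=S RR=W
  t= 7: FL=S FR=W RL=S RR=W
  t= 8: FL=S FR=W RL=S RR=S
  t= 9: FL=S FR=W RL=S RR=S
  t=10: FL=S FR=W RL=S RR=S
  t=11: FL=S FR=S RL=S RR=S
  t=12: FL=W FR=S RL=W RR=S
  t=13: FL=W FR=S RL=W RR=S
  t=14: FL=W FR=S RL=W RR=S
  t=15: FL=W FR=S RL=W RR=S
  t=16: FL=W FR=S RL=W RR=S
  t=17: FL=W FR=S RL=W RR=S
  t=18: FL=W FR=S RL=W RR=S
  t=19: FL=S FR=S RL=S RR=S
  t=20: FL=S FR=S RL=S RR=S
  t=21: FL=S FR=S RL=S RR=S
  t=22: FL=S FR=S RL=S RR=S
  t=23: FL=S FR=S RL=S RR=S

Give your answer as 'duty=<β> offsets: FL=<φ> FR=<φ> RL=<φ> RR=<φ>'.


duty=17 offsets: FL=5 FR=13 RL=5 RR=16

duty β = stance ticks per leg = 17
FL: stance ticks = 17; W→S at t=19 → φ=5
FR: stance ticks = 17; W→S at t=11 → φ=13
RL: stance ticks = 17; W→S at t=19 → φ=5
RR: stance ticks = 17; W→S at t=8 → φ=16


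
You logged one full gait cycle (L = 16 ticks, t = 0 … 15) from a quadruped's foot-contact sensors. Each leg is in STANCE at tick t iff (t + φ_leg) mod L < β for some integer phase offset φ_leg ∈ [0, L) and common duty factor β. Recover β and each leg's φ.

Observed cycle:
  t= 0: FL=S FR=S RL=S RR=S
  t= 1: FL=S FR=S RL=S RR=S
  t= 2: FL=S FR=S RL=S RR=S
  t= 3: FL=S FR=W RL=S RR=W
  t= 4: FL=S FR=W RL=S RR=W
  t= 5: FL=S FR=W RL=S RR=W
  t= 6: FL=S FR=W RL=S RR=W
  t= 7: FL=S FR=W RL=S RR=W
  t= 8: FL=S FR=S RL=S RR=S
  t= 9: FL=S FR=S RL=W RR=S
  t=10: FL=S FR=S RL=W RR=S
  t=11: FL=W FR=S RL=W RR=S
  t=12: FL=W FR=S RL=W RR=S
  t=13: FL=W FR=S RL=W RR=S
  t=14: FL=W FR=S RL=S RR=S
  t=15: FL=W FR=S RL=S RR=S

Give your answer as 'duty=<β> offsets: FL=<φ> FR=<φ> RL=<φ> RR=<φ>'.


duty β = stance ticks per leg = 11
FL: stance ticks = 11; W→S at t=0 → φ=0
FR: stance ticks = 11; W→S at t=8 → φ=8
RL: stance ticks = 11; W→S at t=14 → φ=2
RR: stance ticks = 11; W→S at t=8 → φ=8

duty=11 offsets: FL=0 FR=8 RL=2 RR=8


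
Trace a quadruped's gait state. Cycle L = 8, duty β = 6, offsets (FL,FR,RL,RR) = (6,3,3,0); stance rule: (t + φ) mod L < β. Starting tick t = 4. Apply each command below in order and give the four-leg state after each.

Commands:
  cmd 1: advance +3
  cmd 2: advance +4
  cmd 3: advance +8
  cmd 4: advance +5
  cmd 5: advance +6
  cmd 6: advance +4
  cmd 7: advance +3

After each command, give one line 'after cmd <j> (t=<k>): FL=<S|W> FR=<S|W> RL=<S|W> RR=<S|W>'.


after cmd 1 (t=7): FL=S FR=S RL=S RR=W
after cmd 2 (t=11): FL=S FR=W RL=W RR=S
after cmd 3 (t=19): FL=S FR=W RL=W RR=S
after cmd 4 (t=24): FL=W FR=S RL=S RR=S
after cmd 5 (t=30): FL=S FR=S RL=S RR=W
after cmd 6 (t=34): FL=S FR=S RL=S RR=S
after cmd 7 (t=37): FL=S FR=S RL=S RR=S

start t=4: FL=S FR=W RL=W RR=S
cmd 1: advance +3 → t=7, phase=(5,2,2,7) → FL=S FR=S RL=S RR=W
cmd 2: advance +4 → t=11, phase=(1,6,6,3) → FL=S FR=W RL=W RR=S
cmd 3: advance +8 → t=19, phase=(1,6,6,3) → FL=S FR=W RL=W RR=S
cmd 4: advance +5 → t=24, phase=(6,3,3,0) → FL=W FR=S RL=S RR=S
cmd 5: advance +6 → t=30, phase=(4,1,1,6) → FL=S FR=S RL=S RR=W
cmd 6: advance +4 → t=34, phase=(0,5,5,2) → FL=S FR=S RL=S RR=S
cmd 7: advance +3 → t=37, phase=(3,0,0,5) → FL=S FR=S RL=S RR=S


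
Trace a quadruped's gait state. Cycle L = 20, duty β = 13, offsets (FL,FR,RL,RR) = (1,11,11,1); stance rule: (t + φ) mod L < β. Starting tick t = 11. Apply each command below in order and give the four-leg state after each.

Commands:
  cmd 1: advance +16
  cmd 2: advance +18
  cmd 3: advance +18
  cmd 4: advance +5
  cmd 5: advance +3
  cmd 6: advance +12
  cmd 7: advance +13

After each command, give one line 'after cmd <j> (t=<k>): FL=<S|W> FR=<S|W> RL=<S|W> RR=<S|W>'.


after cmd 1 (t=27): FL=S FR=W RL=W RR=S
after cmd 2 (t=45): FL=S FR=W RL=W RR=S
after cmd 3 (t=63): FL=S FR=W RL=W RR=S
after cmd 4 (t=68): FL=S FR=W RL=W RR=S
after cmd 5 (t=71): FL=S FR=S RL=S RR=S
after cmd 6 (t=83): FL=S FR=W RL=W RR=S
after cmd 7 (t=96): FL=W FR=S RL=S RR=W

start t=11: FL=S FR=S RL=S RR=S
cmd 1: advance +16 → t=27, phase=(8,18,18,8) → FL=S FR=W RL=W RR=S
cmd 2: advance +18 → t=45, phase=(6,16,16,6) → FL=S FR=W RL=W RR=S
cmd 3: advance +18 → t=63, phase=(4,14,14,4) → FL=S FR=W RL=W RR=S
cmd 4: advance +5 → t=68, phase=(9,19,19,9) → FL=S FR=W RL=W RR=S
cmd 5: advance +3 → t=71, phase=(12,2,2,12) → FL=S FR=S RL=S RR=S
cmd 6: advance +12 → t=83, phase=(4,14,14,4) → FL=S FR=W RL=W RR=S
cmd 7: advance +13 → t=96, phase=(17,7,7,17) → FL=W FR=S RL=S RR=W


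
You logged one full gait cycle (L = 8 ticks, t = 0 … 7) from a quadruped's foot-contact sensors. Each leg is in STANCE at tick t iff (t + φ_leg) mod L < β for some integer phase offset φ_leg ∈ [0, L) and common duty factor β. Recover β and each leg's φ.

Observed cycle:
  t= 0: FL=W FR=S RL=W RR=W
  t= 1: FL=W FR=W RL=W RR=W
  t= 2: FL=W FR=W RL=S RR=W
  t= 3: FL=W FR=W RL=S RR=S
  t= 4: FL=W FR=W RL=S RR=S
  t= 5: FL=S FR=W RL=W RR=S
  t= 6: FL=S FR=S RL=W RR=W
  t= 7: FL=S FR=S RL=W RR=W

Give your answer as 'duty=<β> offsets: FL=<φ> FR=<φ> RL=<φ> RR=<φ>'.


duty=3 offsets: FL=3 FR=2 RL=6 RR=5

duty β = stance ticks per leg = 3
FL: stance ticks = 3; W→S at t=5 → φ=3
FR: stance ticks = 3; W→S at t=6 → φ=2
RL: stance ticks = 3; W→S at t=2 → φ=6
RR: stance ticks = 3; W→S at t=3 → φ=5


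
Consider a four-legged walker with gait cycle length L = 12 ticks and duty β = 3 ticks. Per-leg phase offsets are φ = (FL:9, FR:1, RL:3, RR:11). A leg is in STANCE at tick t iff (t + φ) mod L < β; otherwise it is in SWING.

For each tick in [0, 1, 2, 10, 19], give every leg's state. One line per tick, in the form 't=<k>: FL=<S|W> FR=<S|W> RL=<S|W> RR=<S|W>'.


t=0: FL=W FR=S RL=W RR=W
t=1: FL=W FR=S RL=W RR=S
t=2: FL=W FR=W RL=W RR=S
t=10: FL=W FR=W RL=S RR=W
t=19: FL=W FR=W RL=W RR=W

t=0: phase=(9,1,3,11) vs β=3 → FL=W FR=S RL=W RR=W
t=1: phase=(10,2,4,0) vs β=3 → FL=W FR=S RL=W RR=S
t=2: phase=(11,3,5,1) vs β=3 → FL=W FR=W RL=W RR=S
t=10: phase=(7,11,1,9) vs β=3 → FL=W FR=W RL=S RR=W
t=19: phase=(4,8,10,6) vs β=3 → FL=W FR=W RL=W RR=W


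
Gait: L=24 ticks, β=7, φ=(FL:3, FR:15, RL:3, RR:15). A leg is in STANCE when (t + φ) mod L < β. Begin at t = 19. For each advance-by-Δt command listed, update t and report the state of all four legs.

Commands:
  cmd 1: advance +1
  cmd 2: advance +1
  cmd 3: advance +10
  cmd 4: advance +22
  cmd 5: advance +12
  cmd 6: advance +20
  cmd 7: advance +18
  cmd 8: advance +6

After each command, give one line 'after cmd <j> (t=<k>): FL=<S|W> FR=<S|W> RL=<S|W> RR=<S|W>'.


start t=19: FL=W FR=W RL=W RR=W
cmd 1: advance +1 → t=20, phase=(23,11,23,11) → FL=W FR=W RL=W RR=W
cmd 2: advance +1 → t=21, phase=(0,12,0,12) → FL=S FR=W RL=S RR=W
cmd 3: advance +10 → t=31, phase=(10,22,10,22) → FL=W FR=W RL=W RR=W
cmd 4: advance +22 → t=53, phase=(8,20,8,20) → FL=W FR=W RL=W RR=W
cmd 5: advance +12 → t=65, phase=(20,8,20,8) → FL=W FR=W RL=W RR=W
cmd 6: advance +20 → t=85, phase=(16,4,16,4) → FL=W FR=S RL=W RR=S
cmd 7: advance +18 → t=103, phase=(10,22,10,22) → FL=W FR=W RL=W RR=W
cmd 8: advance +6 → t=109, phase=(16,4,16,4) → FL=W FR=S RL=W RR=S

after cmd 1 (t=20): FL=W FR=W RL=W RR=W
after cmd 2 (t=21): FL=S FR=W RL=S RR=W
after cmd 3 (t=31): FL=W FR=W RL=W RR=W
after cmd 4 (t=53): FL=W FR=W RL=W RR=W
after cmd 5 (t=65): FL=W FR=W RL=W RR=W
after cmd 6 (t=85): FL=W FR=S RL=W RR=S
after cmd 7 (t=103): FL=W FR=W RL=W RR=W
after cmd 8 (t=109): FL=W FR=S RL=W RR=S


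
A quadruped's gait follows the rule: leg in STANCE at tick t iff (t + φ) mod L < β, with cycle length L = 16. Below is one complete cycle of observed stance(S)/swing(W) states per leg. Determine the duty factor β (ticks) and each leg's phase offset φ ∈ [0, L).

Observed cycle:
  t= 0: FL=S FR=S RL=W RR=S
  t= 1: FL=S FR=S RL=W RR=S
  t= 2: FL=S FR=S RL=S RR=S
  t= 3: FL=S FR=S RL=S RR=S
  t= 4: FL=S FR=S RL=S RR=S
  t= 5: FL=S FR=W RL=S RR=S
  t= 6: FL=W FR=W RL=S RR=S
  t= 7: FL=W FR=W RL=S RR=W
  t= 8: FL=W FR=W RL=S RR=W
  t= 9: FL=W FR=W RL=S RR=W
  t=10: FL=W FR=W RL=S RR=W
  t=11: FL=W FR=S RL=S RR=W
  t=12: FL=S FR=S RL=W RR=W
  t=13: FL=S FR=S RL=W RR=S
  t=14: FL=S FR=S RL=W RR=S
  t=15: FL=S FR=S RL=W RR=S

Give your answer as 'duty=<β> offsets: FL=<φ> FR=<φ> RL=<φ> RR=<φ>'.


duty=10 offsets: FL=4 FR=5 RL=14 RR=3

duty β = stance ticks per leg = 10
FL: stance ticks = 10; W→S at t=12 → φ=4
FR: stance ticks = 10; W→S at t=11 → φ=5
RL: stance ticks = 10; W→S at t=2 → φ=14
RR: stance ticks = 10; W→S at t=13 → φ=3


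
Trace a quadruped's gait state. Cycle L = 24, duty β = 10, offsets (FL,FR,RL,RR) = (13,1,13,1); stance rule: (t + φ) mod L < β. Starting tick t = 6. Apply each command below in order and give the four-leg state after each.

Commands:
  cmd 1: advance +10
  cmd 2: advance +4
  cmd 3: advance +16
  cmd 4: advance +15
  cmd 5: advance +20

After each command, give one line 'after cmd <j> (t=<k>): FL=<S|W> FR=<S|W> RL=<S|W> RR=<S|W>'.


start t=6: FL=W FR=S RL=W RR=S
cmd 1: advance +10 → t=16, phase=(5,17,5,17) → FL=S FR=W RL=S RR=W
cmd 2: advance +4 → t=20, phase=(9,21,9,21) → FL=S FR=W RL=S RR=W
cmd 3: advance +16 → t=36, phase=(1,13,1,13) → FL=S FR=W RL=S RR=W
cmd 4: advance +15 → t=51, phase=(16,4,16,4) → FL=W FR=S RL=W RR=S
cmd 5: advance +20 → t=71, phase=(12,0,12,0) → FL=W FR=S RL=W RR=S

after cmd 1 (t=16): FL=S FR=W RL=S RR=W
after cmd 2 (t=20): FL=S FR=W RL=S RR=W
after cmd 3 (t=36): FL=S FR=W RL=S RR=W
after cmd 4 (t=51): FL=W FR=S RL=W RR=S
after cmd 5 (t=71): FL=W FR=S RL=W RR=S


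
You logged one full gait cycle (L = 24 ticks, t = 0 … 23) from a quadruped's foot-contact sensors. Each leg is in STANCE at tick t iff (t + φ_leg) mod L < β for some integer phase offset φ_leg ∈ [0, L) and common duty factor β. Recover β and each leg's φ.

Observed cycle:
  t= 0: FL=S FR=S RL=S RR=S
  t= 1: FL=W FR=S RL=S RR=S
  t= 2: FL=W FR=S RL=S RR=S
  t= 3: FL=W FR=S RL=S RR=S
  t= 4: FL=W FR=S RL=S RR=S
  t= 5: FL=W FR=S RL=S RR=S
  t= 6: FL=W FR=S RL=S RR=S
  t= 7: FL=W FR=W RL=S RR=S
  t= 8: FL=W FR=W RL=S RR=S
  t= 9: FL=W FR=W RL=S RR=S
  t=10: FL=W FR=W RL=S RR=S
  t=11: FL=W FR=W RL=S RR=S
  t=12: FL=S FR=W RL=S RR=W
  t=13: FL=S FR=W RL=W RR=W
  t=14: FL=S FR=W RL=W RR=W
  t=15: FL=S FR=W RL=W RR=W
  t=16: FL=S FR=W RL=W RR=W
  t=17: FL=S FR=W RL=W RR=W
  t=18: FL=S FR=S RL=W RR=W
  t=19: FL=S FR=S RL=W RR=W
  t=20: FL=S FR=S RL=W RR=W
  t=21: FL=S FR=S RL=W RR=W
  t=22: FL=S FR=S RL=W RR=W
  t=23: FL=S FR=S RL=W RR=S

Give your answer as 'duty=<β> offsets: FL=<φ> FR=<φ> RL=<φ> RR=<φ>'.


duty=13 offsets: FL=12 FR=6 RL=0 RR=1

duty β = stance ticks per leg = 13
FL: stance ticks = 13; W→S at t=12 → φ=12
FR: stance ticks = 13; W→S at t=18 → φ=6
RL: stance ticks = 13; W→S at t=0 → φ=0
RR: stance ticks = 13; W→S at t=23 → φ=1


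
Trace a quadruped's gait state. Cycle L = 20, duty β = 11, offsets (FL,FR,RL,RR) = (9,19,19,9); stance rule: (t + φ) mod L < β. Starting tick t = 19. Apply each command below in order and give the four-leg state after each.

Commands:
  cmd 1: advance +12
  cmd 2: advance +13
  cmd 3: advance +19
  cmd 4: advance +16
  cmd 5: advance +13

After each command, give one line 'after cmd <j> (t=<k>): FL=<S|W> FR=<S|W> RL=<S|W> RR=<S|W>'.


after cmd 1 (t=31): FL=S FR=S RL=S RR=S
after cmd 2 (t=44): FL=W FR=S RL=S RR=W
after cmd 3 (t=63): FL=W FR=S RL=S RR=W
after cmd 4 (t=79): FL=S FR=W RL=W RR=S
after cmd 5 (t=92): FL=S FR=W RL=W RR=S

start t=19: FL=S FR=W RL=W RR=S
cmd 1: advance +12 → t=31, phase=(0,10,10,0) → FL=S FR=S RL=S RR=S
cmd 2: advance +13 → t=44, phase=(13,3,3,13) → FL=W FR=S RL=S RR=W
cmd 3: advance +19 → t=63, phase=(12,2,2,12) → FL=W FR=S RL=S RR=W
cmd 4: advance +16 → t=79, phase=(8,18,18,8) → FL=S FR=W RL=W RR=S
cmd 5: advance +13 → t=92, phase=(1,11,11,1) → FL=S FR=W RL=W RR=S


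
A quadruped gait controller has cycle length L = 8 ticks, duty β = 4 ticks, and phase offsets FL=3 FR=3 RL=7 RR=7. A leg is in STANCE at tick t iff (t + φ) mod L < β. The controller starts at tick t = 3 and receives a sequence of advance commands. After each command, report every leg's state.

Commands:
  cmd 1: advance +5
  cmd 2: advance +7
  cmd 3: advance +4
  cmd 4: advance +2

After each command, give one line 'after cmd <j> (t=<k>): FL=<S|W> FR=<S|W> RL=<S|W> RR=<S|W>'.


after cmd 1 (t=8): FL=S FR=S RL=W RR=W
after cmd 2 (t=15): FL=S FR=S RL=W RR=W
after cmd 3 (t=19): FL=W FR=W RL=S RR=S
after cmd 4 (t=21): FL=S FR=S RL=W RR=W

start t=3: FL=W FR=W RL=S RR=S
cmd 1: advance +5 → t=8, phase=(3,3,7,7) → FL=S FR=S RL=W RR=W
cmd 2: advance +7 → t=15, phase=(2,2,6,6) → FL=S FR=S RL=W RR=W
cmd 3: advance +4 → t=19, phase=(6,6,2,2) → FL=W FR=W RL=S RR=S
cmd 4: advance +2 → t=21, phase=(0,0,4,4) → FL=S FR=S RL=W RR=W


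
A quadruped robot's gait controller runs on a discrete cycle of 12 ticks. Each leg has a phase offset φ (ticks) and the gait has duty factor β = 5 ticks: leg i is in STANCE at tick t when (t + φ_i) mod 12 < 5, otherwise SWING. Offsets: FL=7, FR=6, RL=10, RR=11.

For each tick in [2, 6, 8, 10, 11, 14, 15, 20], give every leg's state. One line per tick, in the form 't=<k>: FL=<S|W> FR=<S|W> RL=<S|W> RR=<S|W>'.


t=2: FL=W FR=W RL=S RR=S
t=6: FL=S FR=S RL=S RR=W
t=8: FL=S FR=S RL=W RR=W
t=10: FL=W FR=S RL=W RR=W
t=11: FL=W FR=W RL=W RR=W
t=14: FL=W FR=W RL=S RR=S
t=15: FL=W FR=W RL=S RR=S
t=20: FL=S FR=S RL=W RR=W

t=2: phase=(9,8,0,1) vs β=5 → FL=W FR=W RL=S RR=S
t=6: phase=(1,0,4,5) vs β=5 → FL=S FR=S RL=S RR=W
t=8: phase=(3,2,6,7) vs β=5 → FL=S FR=S RL=W RR=W
t=10: phase=(5,4,8,9) vs β=5 → FL=W FR=S RL=W RR=W
t=11: phase=(6,5,9,10) vs β=5 → FL=W FR=W RL=W RR=W
t=14: phase=(9,8,0,1) vs β=5 → FL=W FR=W RL=S RR=S
t=15: phase=(10,9,1,2) vs β=5 → FL=W FR=W RL=S RR=S
t=20: phase=(3,2,6,7) vs β=5 → FL=S FR=S RL=W RR=W


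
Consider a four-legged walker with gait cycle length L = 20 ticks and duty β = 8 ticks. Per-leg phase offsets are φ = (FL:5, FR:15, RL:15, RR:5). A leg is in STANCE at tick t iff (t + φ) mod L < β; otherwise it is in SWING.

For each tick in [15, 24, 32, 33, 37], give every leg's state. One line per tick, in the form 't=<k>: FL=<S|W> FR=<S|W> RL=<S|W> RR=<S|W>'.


t=15: FL=S FR=W RL=W RR=S
t=24: FL=W FR=W RL=W RR=W
t=32: FL=W FR=S RL=S RR=W
t=33: FL=W FR=W RL=W RR=W
t=37: FL=S FR=W RL=W RR=S

t=15: phase=(0,10,10,0) vs β=8 → FL=S FR=W RL=W RR=S
t=24: phase=(9,19,19,9) vs β=8 → FL=W FR=W RL=W RR=W
t=32: phase=(17,7,7,17) vs β=8 → FL=W FR=S RL=S RR=W
t=33: phase=(18,8,8,18) vs β=8 → FL=W FR=W RL=W RR=W
t=37: phase=(2,12,12,2) vs β=8 → FL=S FR=W RL=W RR=S


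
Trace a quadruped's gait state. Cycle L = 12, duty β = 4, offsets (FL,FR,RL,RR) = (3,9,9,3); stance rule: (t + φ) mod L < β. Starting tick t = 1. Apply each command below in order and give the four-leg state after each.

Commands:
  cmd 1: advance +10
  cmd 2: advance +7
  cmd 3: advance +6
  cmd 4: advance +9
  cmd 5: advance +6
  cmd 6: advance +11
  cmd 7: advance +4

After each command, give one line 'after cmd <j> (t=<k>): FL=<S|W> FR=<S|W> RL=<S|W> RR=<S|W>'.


after cmd 1 (t=11): FL=S FR=W RL=W RR=S
after cmd 2 (t=18): FL=W FR=S RL=S RR=W
after cmd 3 (t=24): FL=S FR=W RL=W RR=S
after cmd 4 (t=33): FL=S FR=W RL=W RR=S
after cmd 5 (t=39): FL=W FR=S RL=S RR=W
after cmd 6 (t=50): FL=W FR=W RL=W RR=W
after cmd 7 (t=54): FL=W FR=S RL=S RR=W

start t=1: FL=W FR=W RL=W RR=W
cmd 1: advance +10 → t=11, phase=(2,8,8,2) → FL=S FR=W RL=W RR=S
cmd 2: advance +7 → t=18, phase=(9,3,3,9) → FL=W FR=S RL=S RR=W
cmd 3: advance +6 → t=24, phase=(3,9,9,3) → FL=S FR=W RL=W RR=S
cmd 4: advance +9 → t=33, phase=(0,6,6,0) → FL=S FR=W RL=W RR=S
cmd 5: advance +6 → t=39, phase=(6,0,0,6) → FL=W FR=S RL=S RR=W
cmd 6: advance +11 → t=50, phase=(5,11,11,5) → FL=W FR=W RL=W RR=W
cmd 7: advance +4 → t=54, phase=(9,3,3,9) → FL=W FR=S RL=S RR=W


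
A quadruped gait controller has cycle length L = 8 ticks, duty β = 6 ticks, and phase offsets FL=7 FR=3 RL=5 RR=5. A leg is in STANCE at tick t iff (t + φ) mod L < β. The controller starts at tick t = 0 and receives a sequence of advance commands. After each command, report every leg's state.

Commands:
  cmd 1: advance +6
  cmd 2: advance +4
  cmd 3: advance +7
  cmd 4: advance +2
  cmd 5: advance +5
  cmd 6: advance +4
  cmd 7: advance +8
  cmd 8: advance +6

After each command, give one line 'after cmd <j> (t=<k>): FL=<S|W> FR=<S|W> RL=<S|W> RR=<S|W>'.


start t=0: FL=W FR=S RL=S RR=S
cmd 1: advance +6 → t=6, phase=(5,1,3,3) → FL=S FR=S RL=S RR=S
cmd 2: advance +4 → t=10, phase=(1,5,7,7) → FL=S FR=S RL=W RR=W
cmd 3: advance +7 → t=17, phase=(0,4,6,6) → FL=S FR=S RL=W RR=W
cmd 4: advance +2 → t=19, phase=(2,6,0,0) → FL=S FR=W RL=S RR=S
cmd 5: advance +5 → t=24, phase=(7,3,5,5) → FL=W FR=S RL=S RR=S
cmd 6: advance +4 → t=28, phase=(3,7,1,1) → FL=S FR=W RL=S RR=S
cmd 7: advance +8 → t=36, phase=(3,7,1,1) → FL=S FR=W RL=S RR=S
cmd 8: advance +6 → t=42, phase=(1,5,7,7) → FL=S FR=S RL=W RR=W

after cmd 1 (t=6): FL=S FR=S RL=S RR=S
after cmd 2 (t=10): FL=S FR=S RL=W RR=W
after cmd 3 (t=17): FL=S FR=S RL=W RR=W
after cmd 4 (t=19): FL=S FR=W RL=S RR=S
after cmd 5 (t=24): FL=W FR=S RL=S RR=S
after cmd 6 (t=28): FL=S FR=W RL=S RR=S
after cmd 7 (t=36): FL=S FR=W RL=S RR=S
after cmd 8 (t=42): FL=S FR=S RL=W RR=W


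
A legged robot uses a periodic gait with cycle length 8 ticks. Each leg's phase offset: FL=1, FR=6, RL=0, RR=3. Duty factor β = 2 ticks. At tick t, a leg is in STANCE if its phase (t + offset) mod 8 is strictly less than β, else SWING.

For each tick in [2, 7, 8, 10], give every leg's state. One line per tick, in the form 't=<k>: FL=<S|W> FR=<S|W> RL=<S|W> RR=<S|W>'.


t=2: phase=(3,0,2,5) vs β=2 → FL=W FR=S RL=W RR=W
t=7: phase=(0,5,7,2) vs β=2 → FL=S FR=W RL=W RR=W
t=8: phase=(1,6,0,3) vs β=2 → FL=S FR=W RL=S RR=W
t=10: phase=(3,0,2,5) vs β=2 → FL=W FR=S RL=W RR=W

t=2: FL=W FR=S RL=W RR=W
t=7: FL=S FR=W RL=W RR=W
t=8: FL=S FR=W RL=S RR=W
t=10: FL=W FR=S RL=W RR=W


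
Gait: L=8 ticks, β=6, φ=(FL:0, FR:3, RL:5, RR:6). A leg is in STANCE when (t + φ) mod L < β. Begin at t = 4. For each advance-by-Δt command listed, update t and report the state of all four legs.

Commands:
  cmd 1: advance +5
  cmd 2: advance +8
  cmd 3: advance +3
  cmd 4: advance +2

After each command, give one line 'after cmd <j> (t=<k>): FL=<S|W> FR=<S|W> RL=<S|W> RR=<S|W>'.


start t=4: FL=S FR=W RL=S RR=S
cmd 1: advance +5 → t=9, phase=(1,4,6,7) → FL=S FR=S RL=W RR=W
cmd 2: advance +8 → t=17, phase=(1,4,6,7) → FL=S FR=S RL=W RR=W
cmd 3: advance +3 → t=20, phase=(4,7,1,2) → FL=S FR=W RL=S RR=S
cmd 4: advance +2 → t=22, phase=(6,1,3,4) → FL=W FR=S RL=S RR=S

after cmd 1 (t=9): FL=S FR=S RL=W RR=W
after cmd 2 (t=17): FL=S FR=S RL=W RR=W
after cmd 3 (t=20): FL=S FR=W RL=S RR=S
after cmd 4 (t=22): FL=W FR=S RL=S RR=S


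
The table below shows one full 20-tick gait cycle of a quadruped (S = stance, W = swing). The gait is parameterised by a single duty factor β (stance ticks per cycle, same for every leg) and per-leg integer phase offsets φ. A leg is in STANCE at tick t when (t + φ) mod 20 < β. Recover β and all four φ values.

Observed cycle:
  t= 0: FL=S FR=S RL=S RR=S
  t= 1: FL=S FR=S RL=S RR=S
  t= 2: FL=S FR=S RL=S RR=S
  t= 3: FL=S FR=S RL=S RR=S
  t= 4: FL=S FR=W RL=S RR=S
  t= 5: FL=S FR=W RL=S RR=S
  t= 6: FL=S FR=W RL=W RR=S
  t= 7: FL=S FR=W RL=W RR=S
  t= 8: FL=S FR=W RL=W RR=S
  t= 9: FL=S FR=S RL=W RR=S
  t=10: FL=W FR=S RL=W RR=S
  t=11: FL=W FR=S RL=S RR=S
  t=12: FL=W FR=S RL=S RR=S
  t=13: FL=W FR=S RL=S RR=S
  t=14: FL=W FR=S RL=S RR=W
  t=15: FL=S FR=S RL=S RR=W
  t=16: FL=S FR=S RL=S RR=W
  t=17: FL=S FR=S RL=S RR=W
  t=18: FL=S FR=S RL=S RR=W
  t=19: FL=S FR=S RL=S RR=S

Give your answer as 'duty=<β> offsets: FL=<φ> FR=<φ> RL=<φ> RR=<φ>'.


duty β = stance ticks per leg = 15
FL: stance ticks = 15; W→S at t=15 → φ=5
FR: stance ticks = 15; W→S at t=9 → φ=11
RL: stance ticks = 15; W→S at t=11 → φ=9
RR: stance ticks = 15; W→S at t=19 → φ=1

duty=15 offsets: FL=5 FR=11 RL=9 RR=1


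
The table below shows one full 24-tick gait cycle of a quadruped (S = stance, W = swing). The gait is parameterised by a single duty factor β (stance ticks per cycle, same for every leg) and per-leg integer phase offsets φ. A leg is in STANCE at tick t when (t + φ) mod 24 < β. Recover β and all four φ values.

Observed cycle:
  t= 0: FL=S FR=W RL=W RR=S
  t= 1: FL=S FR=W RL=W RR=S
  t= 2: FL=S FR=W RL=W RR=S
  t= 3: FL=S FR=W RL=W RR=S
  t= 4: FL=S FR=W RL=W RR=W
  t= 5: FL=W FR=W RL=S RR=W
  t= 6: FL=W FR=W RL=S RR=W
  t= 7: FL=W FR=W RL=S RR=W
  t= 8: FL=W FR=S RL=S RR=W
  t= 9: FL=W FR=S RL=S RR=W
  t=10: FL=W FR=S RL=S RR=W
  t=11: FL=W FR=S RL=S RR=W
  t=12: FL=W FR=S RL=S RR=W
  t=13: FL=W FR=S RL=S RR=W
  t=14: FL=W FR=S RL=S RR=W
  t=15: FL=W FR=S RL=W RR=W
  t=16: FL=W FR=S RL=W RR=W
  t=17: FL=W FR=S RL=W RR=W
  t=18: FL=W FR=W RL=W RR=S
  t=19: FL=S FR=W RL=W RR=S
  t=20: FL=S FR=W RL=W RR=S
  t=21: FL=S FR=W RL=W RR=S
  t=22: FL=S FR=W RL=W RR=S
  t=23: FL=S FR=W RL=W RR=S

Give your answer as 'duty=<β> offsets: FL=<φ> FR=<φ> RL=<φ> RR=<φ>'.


duty=10 offsets: FL=5 FR=16 RL=19 RR=6

duty β = stance ticks per leg = 10
FL: stance ticks = 10; W→S at t=19 → φ=5
FR: stance ticks = 10; W→S at t=8 → φ=16
RL: stance ticks = 10; W→S at t=5 → φ=19
RR: stance ticks = 10; W→S at t=18 → φ=6


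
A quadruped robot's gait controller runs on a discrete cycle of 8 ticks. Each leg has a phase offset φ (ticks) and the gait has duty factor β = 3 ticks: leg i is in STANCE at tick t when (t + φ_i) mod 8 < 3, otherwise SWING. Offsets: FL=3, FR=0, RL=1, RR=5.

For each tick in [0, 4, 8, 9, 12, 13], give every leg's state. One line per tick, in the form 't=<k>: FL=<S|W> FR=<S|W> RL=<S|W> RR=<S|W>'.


t=0: phase=(3,0,1,5) vs β=3 → FL=W FR=S RL=S RR=W
t=4: phase=(7,4,5,1) vs β=3 → FL=W FR=W RL=W RR=S
t=8: phase=(3,0,1,5) vs β=3 → FL=W FR=S RL=S RR=W
t=9: phase=(4,1,2,6) vs β=3 → FL=W FR=S RL=S RR=W
t=12: phase=(7,4,5,1) vs β=3 → FL=W FR=W RL=W RR=S
t=13: phase=(0,5,6,2) vs β=3 → FL=S FR=W RL=W RR=S

t=0: FL=W FR=S RL=S RR=W
t=4: FL=W FR=W RL=W RR=S
t=8: FL=W FR=S RL=S RR=W
t=9: FL=W FR=S RL=S RR=W
t=12: FL=W FR=W RL=W RR=S
t=13: FL=S FR=W RL=W RR=S


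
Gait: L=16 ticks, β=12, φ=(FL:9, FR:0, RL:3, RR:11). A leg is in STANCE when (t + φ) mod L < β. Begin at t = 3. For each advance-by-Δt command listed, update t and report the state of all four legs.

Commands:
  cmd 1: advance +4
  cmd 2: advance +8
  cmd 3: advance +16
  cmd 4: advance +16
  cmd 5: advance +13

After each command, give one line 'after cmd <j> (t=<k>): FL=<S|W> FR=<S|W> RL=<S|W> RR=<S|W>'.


after cmd 1 (t=7): FL=S FR=S RL=S RR=S
after cmd 2 (t=15): FL=S FR=W RL=S RR=S
after cmd 3 (t=31): FL=S FR=W RL=S RR=S
after cmd 4 (t=47): FL=S FR=W RL=S RR=S
after cmd 5 (t=60): FL=S FR=W RL=W RR=S

start t=3: FL=W FR=S RL=S RR=W
cmd 1: advance +4 → t=7, phase=(0,7,10,2) → FL=S FR=S RL=S RR=S
cmd 2: advance +8 → t=15, phase=(8,15,2,10) → FL=S FR=W RL=S RR=S
cmd 3: advance +16 → t=31, phase=(8,15,2,10) → FL=S FR=W RL=S RR=S
cmd 4: advance +16 → t=47, phase=(8,15,2,10) → FL=S FR=W RL=S RR=S
cmd 5: advance +13 → t=60, phase=(5,12,15,7) → FL=S FR=W RL=W RR=S
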